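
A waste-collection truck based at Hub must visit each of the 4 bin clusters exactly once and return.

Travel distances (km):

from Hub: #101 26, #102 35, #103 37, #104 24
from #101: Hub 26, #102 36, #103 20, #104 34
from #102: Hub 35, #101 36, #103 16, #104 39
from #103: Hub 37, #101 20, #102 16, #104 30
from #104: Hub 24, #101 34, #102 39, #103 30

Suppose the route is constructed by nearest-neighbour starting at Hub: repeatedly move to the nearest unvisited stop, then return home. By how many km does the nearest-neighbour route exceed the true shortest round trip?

The nearest-neighbour route is 7 km longer than optimal.

From Hub: #104=24, #101=26, #102=35, #103=37 → choose #104 (24).
From #104: #103=30, #101=34, #102=39 → choose #103 (30).
From #103: #102=16, #101=20 → choose #102 (16).
From #102: #101=36 → choose #101 (36).
NN route Hub → #104 → #103 → #102 → #101 → Hub costs 132.
Optimal: Hub → #101 → #103 → #102 → #104 → Hub costs 125 (by enumerating all 12 distinct tours).
Excess = 132 − 125 = 7.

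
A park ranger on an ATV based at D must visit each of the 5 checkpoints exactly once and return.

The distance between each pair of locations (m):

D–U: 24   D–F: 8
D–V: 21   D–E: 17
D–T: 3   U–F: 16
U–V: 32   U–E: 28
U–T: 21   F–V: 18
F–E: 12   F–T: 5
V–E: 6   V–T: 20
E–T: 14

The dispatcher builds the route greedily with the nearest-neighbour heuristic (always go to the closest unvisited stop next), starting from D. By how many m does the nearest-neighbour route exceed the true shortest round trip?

3 m longer than the optimal tour.

D: T=3, F=8, E=17, V=21, U=24 ⇒ T
T: F=5, E=14, V=20, U=21 ⇒ F
F: E=12, U=16, V=18 ⇒ E
E: V=6, U=28 ⇒ V
V: U=32 ⇒ U
NN route D → T → F → E → V → U → D costs 82.
Optimal: D → F → U → V → E → T → D costs 79 (by enumerating all 60 distinct tours).
Excess = 82 − 79 = 3.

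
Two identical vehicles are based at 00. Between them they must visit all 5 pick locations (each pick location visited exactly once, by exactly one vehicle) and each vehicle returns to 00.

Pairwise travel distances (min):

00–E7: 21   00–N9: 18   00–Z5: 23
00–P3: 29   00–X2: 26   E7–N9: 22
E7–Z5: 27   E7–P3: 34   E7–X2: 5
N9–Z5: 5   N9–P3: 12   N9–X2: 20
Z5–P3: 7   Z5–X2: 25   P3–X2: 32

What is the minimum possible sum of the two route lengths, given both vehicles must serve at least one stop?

Try each way of splitting the stops between the two vehicles (each non-empty) and, for each split, find the best tour for each vehicle:
  {E7} + {N9, Z5, P3, X2}: 42 + 87 = 129
  {N9} + {E7, Z5, P3, X2}: 36 + 87 = 123
  {E7, N9} + {Z5, P3, X2}: 61 + 87 = 148
  {Z5} + {E7, N9, P3, X2}: 46 + 87 = 133
  {E7, Z5} + {N9, P3, X2}: 71 + 87 = 158
  {N9, Z5} + {E7, P3, X2}: 46 + 87 = 133
  … (15 splits in total)
  {N9, Z5, P3} + {E7, X2}: 59 + 52 = 111  ← best
Best: vehicle 1 00 → N9 → Z5 → P3 → 00 = 59; vehicle 2 00 → E7 → X2 → 00 = 52; combined 111.

111 min — the smallest possible combined total.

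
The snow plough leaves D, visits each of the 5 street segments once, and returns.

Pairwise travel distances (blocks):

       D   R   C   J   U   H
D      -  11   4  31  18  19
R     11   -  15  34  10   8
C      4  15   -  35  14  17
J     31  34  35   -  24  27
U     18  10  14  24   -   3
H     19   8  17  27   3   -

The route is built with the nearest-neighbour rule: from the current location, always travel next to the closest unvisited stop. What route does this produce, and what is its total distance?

Total distance 94 blocks via the nearest-neighbour route D → C → U → H → R → J → D.

D → [C:4 / R:11 / U:18 / H:19 / J:31] → C (4)
C → [U:14 / R:15 / H:17 / J:35] → U (14)
U → [H:3 / R:10 / J:24] → H (3)
H → [R:8 / J:27] → R (8)
R → [J:34] → J (34)
Return J→D: 31.
Total = 4 + 14 + 3 + 8 + 34 + 31 = 94.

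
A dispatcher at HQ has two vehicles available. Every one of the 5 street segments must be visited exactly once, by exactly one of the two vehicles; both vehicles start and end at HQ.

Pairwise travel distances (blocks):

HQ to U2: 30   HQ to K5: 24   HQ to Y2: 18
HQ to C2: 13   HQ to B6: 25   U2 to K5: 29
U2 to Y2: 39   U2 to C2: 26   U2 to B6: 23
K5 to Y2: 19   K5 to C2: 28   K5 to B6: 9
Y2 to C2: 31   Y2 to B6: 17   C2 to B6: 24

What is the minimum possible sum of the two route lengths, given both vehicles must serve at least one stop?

Minimum combined distance: 125 blocks.

Check every non-empty split of the stops between the two vehicles; for each half take its own optimal tour:
  {U2} + {K5, Y2, C2, B6}: 60 + 83 = 143
  {K5} + {U2, Y2, C2, B6}: 48 + 97 = 145
  {U2, K5} + {Y2, C2, B6}: 83 + 72 = 155
  {Y2} + {U2, K5, C2, B6}: 36 + 95 = 131
  {U2, Y2} + {K5, C2, B6}: 87 + 70 = 157
  {K5, Y2} + {U2, C2, B6}: 61 + 87 = 148
  … (15 splits in total)
  {C2} + {U2, K5, Y2, B6}: 26 + 99 = 125  ← best
Best: vehicle 1 HQ → C2 → HQ = 26; vehicle 2 HQ → U2 → B6 → K5 → Y2 → HQ = 99; combined 125.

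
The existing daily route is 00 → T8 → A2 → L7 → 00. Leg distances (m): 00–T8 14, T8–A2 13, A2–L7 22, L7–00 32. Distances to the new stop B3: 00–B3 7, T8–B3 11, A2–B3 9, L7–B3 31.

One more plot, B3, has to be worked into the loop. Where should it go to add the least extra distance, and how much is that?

Insertion cost between consecutive stops i–j is d(i,B3) + d(B3,j) − d(i,j):
  between 00 and T8: 7 + 11 − 14 = 4
  between T8 and A2: 11 + 9 − 13 = 7
  between A2 and L7: 9 + 31 − 22 = 18
  between L7 and 00: 31 + 7 − 32 = 6
Cheapest insertion is between 00 and T8, adding 4.
New total = 81 + 4 = 85.

Minimum extra distance: 4 m, inserting B3 between 00 and T8.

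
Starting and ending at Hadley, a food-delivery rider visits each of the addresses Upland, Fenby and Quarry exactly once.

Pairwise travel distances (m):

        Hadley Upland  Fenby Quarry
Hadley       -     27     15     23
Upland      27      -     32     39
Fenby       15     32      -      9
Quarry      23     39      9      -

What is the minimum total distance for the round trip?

There are 3 distinct closed tours to check (reversals are equivalent).
Hadley→Upland→Fenby→Quarry→Hadley: 27+32+9+23 = 91
Hadley→Upland→Quarry→Fenby→Hadley: 27+39+9+15 = 90
Hadley→Fenby→Upland→Quarry→Hadley: 15+32+39+23 = 109
The minimum is 90.
One optimal route: Hadley → Upland → Quarry → Fenby → Hadley (or its reverse).

90 m — the shortest possible round trip.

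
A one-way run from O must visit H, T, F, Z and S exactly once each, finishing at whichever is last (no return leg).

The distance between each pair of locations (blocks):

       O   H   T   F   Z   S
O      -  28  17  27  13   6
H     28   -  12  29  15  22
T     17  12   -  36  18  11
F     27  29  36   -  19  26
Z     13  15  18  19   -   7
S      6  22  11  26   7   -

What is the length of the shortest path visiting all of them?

There are 5! = 120 possible orderings.
O → H → T → F → Z → S: 28+12+36+19+7 = 102
O → H → T → F → S → Z: 28+12+36+26+7 = 109
O → H → T → Z → F → S: 28+12+18+19+26 = 103
O → H → T → Z → S → F: 28+12+18+7+26 = 91
O → H → T → S → F → Z: 28+12+11+26+19 = 96
O → H → T → S → Z → F: 28+12+11+7+19 = 77
O → H → F → T → Z → S: 28+29+36+18+7 = 118
O → H → F → T → S → Z: 28+29+36+11+7 = 111
O → H → F → Z → T → S: 28+29+19+18+11 = 105
O → H → F → Z → S → T: 28+29+19+7+11 = 94
O → H → F → S → T → Z: 28+29+26+11+18 = 112
O → H → F → S → Z → T: 28+29+26+7+18 = 108
O → H → Z → T → F → S: 28+15+18+36+26 = 123
O → H → Z → T → S → F: 28+15+18+11+26 = 98
… (106 more)
O → S → T → H → Z → F: 6+11+12+15+19 = 63  ← best
The minimum is 63.
One shortest path: O → S → T → H → Z → F.

Minimum one-way distance = 63 blocks.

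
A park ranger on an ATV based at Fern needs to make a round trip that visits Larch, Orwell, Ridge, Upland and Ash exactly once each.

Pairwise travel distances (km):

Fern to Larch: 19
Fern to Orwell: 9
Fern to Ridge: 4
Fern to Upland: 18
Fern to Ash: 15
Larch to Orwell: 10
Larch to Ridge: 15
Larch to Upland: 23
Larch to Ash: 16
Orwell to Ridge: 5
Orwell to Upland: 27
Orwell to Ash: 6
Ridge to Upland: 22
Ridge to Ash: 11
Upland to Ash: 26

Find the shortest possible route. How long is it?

Minimum total distance: 72 km.

Fern→Larch→Orwell→Ridge→Upland→Ash→Fern: 19+10+5+22+26+15 = 97
Fern→Larch→Orwell→Ridge→Ash→Upland→Fern: 19+10+5+11+26+18 = 89
Fern→Larch→Orwell→Upland→Ridge→Ash→Fern: 19+10+27+22+11+15 = 104
Fern→Larch→Orwell→Upland→Ash→Ridge→Fern: 19+10+27+26+11+4 = 97
Fern→Larch→Orwell→Ash→Ridge→Upland→Fern: 19+10+6+11+22+18 = 86
Fern→Larch→Orwell→Ash→Upland→Ridge→Fern: 19+10+6+26+22+4 = 87
Fern→Larch→Ridge→Orwell→Upland→Ash→Fern: 19+15+5+27+26+15 = 107
Fern→Larch→Ridge→Orwell→Ash→Upland→Fern: 19+15+5+6+26+18 = 89
Fern→Larch→Ridge→Upland→Orwell→Ash→Fern: 19+15+22+27+6+15 = 104
Fern→Larch→Ridge→Upland→Ash→Orwell→Fern: 19+15+22+26+6+9 = 97
Fern→Larch→Ridge→Ash→Orwell→Upland→Fern: 19+15+11+6+27+18 = 96
Fern→Larch→Ridge→Ash→Upland→Orwell→Fern: 19+15+11+26+27+9 = 107
Fern→Larch→Upland→Orwell→Ridge→Ash→Fern: 19+23+27+5+11+15 = 100
Fern→Larch→Upland→Orwell→Ash→Ridge→Fern: 19+23+27+6+11+4 = 90
… (46 more)
Fern→Ridge→Orwell→Ash→Larch→Upland→Fern: 4+5+6+16+23+18 = 72  ← best
The minimum is 72.
One optimal route: Fern → Ridge → Orwell → Ash → Larch → Upland → Fern (or its reverse).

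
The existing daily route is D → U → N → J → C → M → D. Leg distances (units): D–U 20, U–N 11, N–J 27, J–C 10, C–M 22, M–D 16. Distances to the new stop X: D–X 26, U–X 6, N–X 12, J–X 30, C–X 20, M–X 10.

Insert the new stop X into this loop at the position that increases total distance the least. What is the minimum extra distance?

Insertion cost between consecutive stops i–j is d(i,X) + d(X,j) − d(i,j):
  between D and U: 26 + 6 − 20 = 12
  between U and N: 6 + 12 − 11 = 7
  between N and J: 12 + 30 − 27 = 15
  between J and C: 30 + 20 − 10 = 40
  between C and M: 20 + 10 − 22 = 8
  between M and D: 10 + 26 − 16 = 20
Cheapest insertion is between U and N, adding 7.
New total = 106 + 7 = 113.

+7 — insert X between U and N.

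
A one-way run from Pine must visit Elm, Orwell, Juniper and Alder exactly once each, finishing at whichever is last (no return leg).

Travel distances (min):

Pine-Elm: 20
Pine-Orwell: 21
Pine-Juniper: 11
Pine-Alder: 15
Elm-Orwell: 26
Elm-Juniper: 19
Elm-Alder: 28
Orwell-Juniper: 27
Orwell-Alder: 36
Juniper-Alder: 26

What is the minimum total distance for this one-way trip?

There are 4! = 24 possible orderings.
Pine→Elm→Orwell→Juniper→Alder: 20+26+27+26 = 99
Pine→Elm→Orwell→Alder→Juniper: 20+26+36+26 = 108
Pine→Elm→Juniper→Orwell→Alder: 20+19+27+36 = 102
Pine→Elm→Juniper→Alder→Orwell: 20+19+26+36 = 101
Pine→Elm→Alder→Orwell→Juniper: 20+28+36+27 = 111
Pine→Elm→Alder→Juniper→Orwell: 20+28+26+27 = 101
Pine→Orwell→Elm→Juniper→Alder: 21+26+19+26 = 92
Pine→Orwell→Elm→Alder→Juniper: 21+26+28+26 = 101
Pine→Orwell→Juniper→Elm→Alder: 21+27+19+28 = 95
Pine→Orwell→Juniper→Alder→Elm: 21+27+26+28 = 102
Pine→Orwell→Alder→Elm→Juniper: 21+36+28+19 = 104
Pine→Orwell→Alder→Juniper→Elm: 21+36+26+19 = 102
Pine→Juniper→Elm→Orwell→Alder: 11+19+26+36 = 92
Pine→Juniper→Elm→Alder→Orwell: 11+19+28+36 = 94
… (10 more)
Pine→Alder→Juniper→Elm→Orwell: 15+26+19+26 = 86  ← best
The minimum is 86.
One shortest path: Pine → Alder → Juniper → Elm → Orwell.

86 min — the minimum one-way total.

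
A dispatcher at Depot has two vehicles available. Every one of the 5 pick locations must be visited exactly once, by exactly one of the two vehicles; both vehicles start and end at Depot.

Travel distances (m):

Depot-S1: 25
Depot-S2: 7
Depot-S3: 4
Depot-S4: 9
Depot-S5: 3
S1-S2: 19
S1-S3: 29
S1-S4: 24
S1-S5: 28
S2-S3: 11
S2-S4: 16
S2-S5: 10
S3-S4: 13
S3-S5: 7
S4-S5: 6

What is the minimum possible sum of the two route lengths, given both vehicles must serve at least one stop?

Try each way of splitting the stops between the two vehicles (each non-empty) and, for each split, find the best tour for each vehicle:
  {S1} + {S2, S3, S4, S5}: 50 + 40 = 90
  {S2} + {S1, S3, S4, S5}: 14 + 66 = 80
  {S1, S2} + {S3, S4, S5}: 51 + 26 = 77
  {S3} + {S1, S2, S4, S5}: 8 + 59 = 67
  {S1, S3} + {S2, S4, S5}: 58 + 32 = 90
  {S2, S3} + {S1, S4, S5}: 22 + 58 = 80
  … (15 splits in total)
Best: vehicle 1 Depot → S3 → Depot = 8; vehicle 2 Depot → S2 → S1 → S4 → S5 → Depot = 59; combined 67.

67 m — the smallest possible combined total.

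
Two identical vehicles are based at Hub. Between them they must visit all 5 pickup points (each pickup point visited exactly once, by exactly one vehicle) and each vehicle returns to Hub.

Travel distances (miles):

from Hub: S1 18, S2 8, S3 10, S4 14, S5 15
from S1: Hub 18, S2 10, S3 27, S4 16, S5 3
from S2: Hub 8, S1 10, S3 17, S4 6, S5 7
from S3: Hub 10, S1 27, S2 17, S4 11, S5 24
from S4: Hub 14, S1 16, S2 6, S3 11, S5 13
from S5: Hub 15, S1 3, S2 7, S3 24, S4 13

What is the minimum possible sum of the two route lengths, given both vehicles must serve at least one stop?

68 miles — the smallest possible combined total.

Check every non-empty split of the stops between the two vehicles; for each half take its own optimal tour:
  {S1} + {S2, S3, S4, S5}: 36 + 49 = 85
  {S2} + {S1, S3, S4, S5}: 16 + 55 = 71
  {S1, S2} + {S3, S4, S5}: 36 + 49 = 85
  {S3} + {S1, S2, S4, S5}: 20 + 48 = 68
  {S1, S3} + {S2, S4, S5}: 55 + 42 = 97
  {S2, S3} + {S1, S4, S5}: 35 + 48 = 83
  … (15 splits in total)
Best: vehicle 1 Hub → S3 → Hub = 20; vehicle 2 Hub → S1 → S5 → S2 → S4 → Hub = 48; combined 68.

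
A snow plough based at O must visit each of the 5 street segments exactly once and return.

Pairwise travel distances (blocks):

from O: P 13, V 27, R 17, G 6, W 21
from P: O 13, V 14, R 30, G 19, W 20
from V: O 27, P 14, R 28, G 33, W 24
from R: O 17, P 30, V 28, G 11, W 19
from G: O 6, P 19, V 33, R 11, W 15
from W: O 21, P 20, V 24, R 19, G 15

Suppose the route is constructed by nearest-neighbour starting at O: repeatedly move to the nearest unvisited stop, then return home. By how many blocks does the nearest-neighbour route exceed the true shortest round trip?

10 blocks longer than the optimal tour.

O: G=6, P=13, R=17, W=21, V=27 ⇒ G
G: R=11, W=15, P=19, V=33 ⇒ R
R: W=19, V=28, P=30 ⇒ W
W: P=20, V=24 ⇒ P
P: V=14 ⇒ V
NN route O → G → R → W → P → V → O costs 97.
Optimal: O → P → V → W → R → G → O costs 87 (by enumerating all 60 distinct tours).
Excess = 97 − 87 = 10.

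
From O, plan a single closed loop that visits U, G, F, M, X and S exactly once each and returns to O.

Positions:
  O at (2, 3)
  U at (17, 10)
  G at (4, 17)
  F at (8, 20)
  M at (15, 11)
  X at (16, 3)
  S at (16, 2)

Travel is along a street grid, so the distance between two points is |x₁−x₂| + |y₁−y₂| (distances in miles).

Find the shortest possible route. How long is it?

O - U - G - F - M - X - S - O: 22+20+7+16+9+1+15 = 90
O - U - G - F - M - S - X - O: 22+20+7+16+10+1+14 = 90
O - U - G - F - X - M - S - O: 22+20+7+25+9+10+15 = 108
O - U - G - F - X - S - M - O: 22+20+7+25+1+10+21 = 106
O - U - G - F - S - M - X - O: 22+20+7+26+10+9+14 = 108
O - U - G - F - S - X - M - O: 22+20+7+26+1+9+21 = 106
O - U - G - M - F - X - S - O: 22+20+17+16+25+1+15 = 116
O - U - G - M - F - S - X - O: 22+20+17+16+26+1+14 = 116
… (352 more)
O - G - F - M - U - X - S - O: 16+7+16+3+8+1+15 = 66  ← best
The minimum is 66.
One optimal route: O → G → F → M → U → X → S → O (or its reverse).

Shortest round trip = 66 miles.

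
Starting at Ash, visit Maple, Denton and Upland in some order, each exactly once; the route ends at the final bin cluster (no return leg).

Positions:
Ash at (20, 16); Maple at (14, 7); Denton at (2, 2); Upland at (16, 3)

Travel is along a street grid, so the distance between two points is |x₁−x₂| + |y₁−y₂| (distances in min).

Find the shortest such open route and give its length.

36 min — the minimum one-way total.

There are 3! = 6 possible orderings.
Ash → Maple → Denton → Upland: 15+17+15 = 47
Ash → Maple → Upland → Denton: 15+6+15 = 36
Ash → Denton → Maple → Upland: 32+17+6 = 55
Ash → Denton → Upland → Maple: 32+15+6 = 53
Ash → Upland → Maple → Denton: 17+6+17 = 40
Ash → Upland → Denton → Maple: 17+15+17 = 49
The minimum is 36.
One shortest path: Ash → Maple → Upland → Denton.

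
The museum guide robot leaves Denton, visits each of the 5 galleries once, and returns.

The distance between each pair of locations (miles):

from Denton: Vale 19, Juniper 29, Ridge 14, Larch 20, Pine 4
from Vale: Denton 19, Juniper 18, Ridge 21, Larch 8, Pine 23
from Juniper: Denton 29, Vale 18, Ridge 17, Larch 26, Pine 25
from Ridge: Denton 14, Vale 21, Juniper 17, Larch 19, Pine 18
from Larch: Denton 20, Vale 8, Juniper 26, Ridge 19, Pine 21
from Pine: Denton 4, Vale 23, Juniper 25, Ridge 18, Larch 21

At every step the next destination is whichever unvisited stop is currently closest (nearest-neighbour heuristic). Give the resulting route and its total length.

Total distance 85 miles via the nearest-neighbour route Denton → Pine → Ridge → Juniper → Vale → Larch → Denton.

Denton → [Pine:4 / Ridge:14 / Vale:19 / Larch:20 / Juniper:29] → Pine (4)
Pine → [Ridge:18 / Larch:21 / Vale:23 / Juniper:25] → Ridge (18)
Ridge → [Juniper:17 / Larch:19 / Vale:21] → Juniper (17)
Juniper → [Vale:18 / Larch:26] → Vale (18)
Vale → [Larch:8] → Larch (8)
Return Larch→Denton: 20.
Total = 4 + 18 + 17 + 18 + 8 + 20 = 85.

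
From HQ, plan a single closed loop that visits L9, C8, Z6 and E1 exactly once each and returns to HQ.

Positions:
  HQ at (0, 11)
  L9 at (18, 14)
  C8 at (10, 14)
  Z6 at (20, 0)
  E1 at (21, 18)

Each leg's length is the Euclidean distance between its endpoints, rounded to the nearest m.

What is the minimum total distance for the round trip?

64 m — the shortest possible round trip.

HQ-L9-C8-Z6-E1-HQ: 18+8+17+18+22 = 83
HQ-L9-C8-E1-Z6-HQ: 18+8+12+18+23 = 79
HQ-L9-Z6-C8-E1-HQ: 18+14+17+12+22 = 83
HQ-L9-Z6-E1-C8-HQ: 18+14+18+12+10 = 72
HQ-L9-E1-C8-Z6-HQ: 18+5+12+17+23 = 75
HQ-L9-E1-Z6-C8-HQ: 18+5+18+17+10 = 68
HQ-C8-L9-Z6-E1-HQ: 10+8+14+18+22 = 72
HQ-C8-L9-E1-Z6-HQ: 10+8+5+18+23 = 64
HQ-C8-Z6-L9-E1-HQ: 10+17+14+5+22 = 68
HQ-C8-E1-L9-Z6-HQ: 10+12+5+14+23 = 64
HQ-Z6-L9-C8-E1-HQ: 23+14+8+12+22 = 79
HQ-Z6-C8-L9-E1-HQ: 23+17+8+5+22 = 75
The minimum is 64.
One optimal route: HQ → C8 → L9 → E1 → Z6 → HQ (or its reverse).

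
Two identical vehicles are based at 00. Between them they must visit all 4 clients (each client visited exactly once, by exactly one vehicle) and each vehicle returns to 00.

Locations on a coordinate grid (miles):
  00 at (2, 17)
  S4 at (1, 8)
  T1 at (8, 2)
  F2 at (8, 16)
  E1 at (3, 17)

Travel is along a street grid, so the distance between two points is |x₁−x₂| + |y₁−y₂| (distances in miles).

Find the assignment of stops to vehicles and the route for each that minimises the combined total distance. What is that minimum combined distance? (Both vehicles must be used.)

Minimum combined distance: 46 miles.

Try each way of splitting the stops between the two vehicles (each non-empty) and, for each split, find the best tour for each vehicle:
  {S4} + {T1, F2, E1}: 20 + 42 = 62
  {T1} + {S4, F2, E1}: 42 + 32 = 74
  {S4, T1} + {F2, E1}: 44 + 14 = 58
  {F2} + {S4, T1, E1}: 14 + 44 = 58
  {S4, F2} + {T1, E1}: 32 + 42 = 74
  {T1, F2} + {S4, E1}: 42 + 22 = 64
  … (7 splits in total)
  {S4, T1, F2} + {E1}: 44 + 2 = 46  ← best
Best: vehicle 1 00 → S4 → T1 → F2 → 00 = 44; vehicle 2 00 → E1 → 00 = 2; combined 46.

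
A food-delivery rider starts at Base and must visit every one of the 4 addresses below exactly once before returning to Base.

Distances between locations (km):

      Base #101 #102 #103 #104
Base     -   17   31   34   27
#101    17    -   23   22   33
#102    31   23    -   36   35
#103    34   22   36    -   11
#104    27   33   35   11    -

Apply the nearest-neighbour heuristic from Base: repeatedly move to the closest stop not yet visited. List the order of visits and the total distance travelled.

At Base the remaining stops are #101 17, #104 27, #102 31, #103 34; go to #101.
At #101 the remaining stops are #103 22, #102 23, #104 33; go to #103.
At #103 the remaining stops are #104 11, #102 36; go to #104.
At #104 the remaining stops are #102 35; go to #102.
Return #102→Base: 31.
Total = 17 + 22 + 11 + 35 + 31 = 116.

116 km along Base → #101 → #103 → #104 → #102 → Base.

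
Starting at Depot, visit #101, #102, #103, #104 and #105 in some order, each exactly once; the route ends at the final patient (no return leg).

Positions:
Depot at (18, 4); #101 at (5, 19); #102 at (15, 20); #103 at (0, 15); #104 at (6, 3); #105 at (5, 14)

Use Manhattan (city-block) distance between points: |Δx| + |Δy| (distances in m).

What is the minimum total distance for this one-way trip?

There are 5! = 120 possible orderings.
Depot → #101 → #102 → #103 → #104 → #105: 28+11+20+18+12 = 89
Depot → #101 → #102 → #103 → #105 → #104: 28+11+20+6+12 = 77
Depot → #101 → #102 → #104 → #103 → #105: 28+11+26+18+6 = 89
Depot → #101 → #102 → #104 → #105 → #103: 28+11+26+12+6 = 83
Depot → #101 → #102 → #105 → #103 → #104: 28+11+16+6+18 = 79
Depot → #101 → #102 → #105 → #104 → #103: 28+11+16+12+18 = 85
Depot → #101 → #103 → #102 → #104 → #105: 28+9+20+26+12 = 95
Depot → #101 → #103 → #102 → #105 → #104: 28+9+20+16+12 = 85
Depot → #101 → #103 → #104 → #102 → #105: 28+9+18+26+16 = 97
Depot → #101 → #103 → #104 → #105 → #102: 28+9+18+12+16 = 83
Depot → #101 → #103 → #105 → #102 → #104: 28+9+6+16+26 = 85
Depot → #101 → #103 → #105 → #104 → #102: 28+9+6+12+26 = 81
Depot → #101 → #104 → #102 → #103 → #105: 28+17+26+20+6 = 97
Depot → #101 → #104 → #102 → #105 → #103: 28+17+26+16+6 = 93
… (106 more)
Depot → #104 → #105 → #103 → #101 → #102: 13+12+6+9+11 = 51  ← best
The minimum is 51.
One shortest path: Depot → #104 → #105 → #103 → #101 → #102.

51 m — the minimum one-way total.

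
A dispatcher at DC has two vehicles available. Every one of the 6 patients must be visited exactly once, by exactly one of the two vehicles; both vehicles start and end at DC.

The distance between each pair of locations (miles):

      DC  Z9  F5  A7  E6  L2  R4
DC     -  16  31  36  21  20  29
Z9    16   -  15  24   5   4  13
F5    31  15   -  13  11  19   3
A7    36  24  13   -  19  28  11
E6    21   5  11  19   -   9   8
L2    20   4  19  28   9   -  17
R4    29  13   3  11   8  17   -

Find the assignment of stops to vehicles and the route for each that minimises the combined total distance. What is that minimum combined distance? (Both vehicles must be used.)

There are 2^5 − 1 = 31 ways to divide the 6 stops into two non-empty groups. For each, the best each vehicle can do is its own shortest tour through its group:
  {Z9} + {F5, A7, E6, L2, R4}: 32 + 89 = 121
  {F5} + {Z9, A7, E6, L2, R4}: 62 + 84 = 146
  {Z9, F5} + {A7, E6, L2, R4}: 62 + 84 = 146
  {A7} + {Z9, F5, E6, L2, R4}: 72 + 71 = 143
  {Z9, A7} + {F5, E6, L2, R4}: 76 + 71 = 147
  {F5, A7} + {Z9, E6, L2, R4}: 80 + 66 = 146
  … (31 splits in total)
Best: vehicle 1 DC → Z9 → DC = 32; vehicle 2 DC → A7 → F5 → R4 → E6 → L2 → DC = 89; combined 121.

Minimum combined distance: 121 miles.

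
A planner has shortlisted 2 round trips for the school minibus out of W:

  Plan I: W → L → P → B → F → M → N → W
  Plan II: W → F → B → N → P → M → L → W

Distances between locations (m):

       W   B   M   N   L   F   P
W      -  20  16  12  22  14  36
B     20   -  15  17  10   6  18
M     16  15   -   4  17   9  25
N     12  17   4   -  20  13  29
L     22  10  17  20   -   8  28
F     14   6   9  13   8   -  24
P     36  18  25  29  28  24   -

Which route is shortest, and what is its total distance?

99 m — Plan I is the shortest.

Plan I: 22 + 28 + 18 + 6 + 9 + 4 + 12 = 99
Plan II: 14 + 6 + 17 + 29 + 25 + 17 + 22 = 130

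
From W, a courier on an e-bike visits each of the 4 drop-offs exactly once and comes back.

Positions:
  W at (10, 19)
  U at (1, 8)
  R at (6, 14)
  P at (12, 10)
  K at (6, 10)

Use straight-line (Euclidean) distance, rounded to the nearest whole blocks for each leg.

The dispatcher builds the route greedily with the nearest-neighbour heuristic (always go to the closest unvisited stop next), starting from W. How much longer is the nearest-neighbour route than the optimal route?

W: R=6, P=9, K=10, U=14 ⇒ R
R: K=4, P=7, U=8 ⇒ K
K: U=5, P=6 ⇒ U
U: P=11 ⇒ P
NN route W → R → K → U → P → W costs 35.
Optimal: W → R → U → K → P → W costs 34 (by enumerating all 12 distinct tours).
Excess = 35 − 34 = 1.

Excess over optimum: 1 blocks.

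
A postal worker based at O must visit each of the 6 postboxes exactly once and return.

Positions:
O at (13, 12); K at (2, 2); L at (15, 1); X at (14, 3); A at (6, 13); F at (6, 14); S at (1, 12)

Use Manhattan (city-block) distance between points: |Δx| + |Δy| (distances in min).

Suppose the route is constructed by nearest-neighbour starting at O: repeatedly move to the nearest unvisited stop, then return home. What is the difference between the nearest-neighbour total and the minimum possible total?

The nearest-neighbour route is 2 min longer than optimal.

O: A=8, F=9, X=10, S=12, L=13, K=21 ⇒ A
A: F=1, S=6, K=15, X=18, L=21 ⇒ F
F: S=7, K=16, X=19, L=22 ⇒ S
S: K=11, X=22, L=25 ⇒ K
K: X=13, L=14 ⇒ X
X: L=3 ⇒ L
NN route O → A → F → S → K → X → L → O costs 56.
Optimal: O → X → L → K → S → A → F → O costs 54 (by enumerating all 360 distinct tours).
Excess = 56 − 54 = 2.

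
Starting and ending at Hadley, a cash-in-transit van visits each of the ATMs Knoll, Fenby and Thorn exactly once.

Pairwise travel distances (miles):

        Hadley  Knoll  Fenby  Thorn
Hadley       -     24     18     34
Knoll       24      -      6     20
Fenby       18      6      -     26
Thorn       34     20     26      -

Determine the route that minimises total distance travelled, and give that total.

Minimum total distance: 78 miles.

There are 3 distinct closed tours to check (reversals are equivalent).
Hadley→Knoll→Fenby→Thorn→Hadley: 24+6+26+34 = 90
Hadley→Knoll→Thorn→Fenby→Hadley: 24+20+26+18 = 88
Hadley→Fenby→Knoll→Thorn→Hadley: 18+6+20+34 = 78
The minimum is 78.
One optimal route: Hadley → Fenby → Knoll → Thorn → Hadley (or its reverse).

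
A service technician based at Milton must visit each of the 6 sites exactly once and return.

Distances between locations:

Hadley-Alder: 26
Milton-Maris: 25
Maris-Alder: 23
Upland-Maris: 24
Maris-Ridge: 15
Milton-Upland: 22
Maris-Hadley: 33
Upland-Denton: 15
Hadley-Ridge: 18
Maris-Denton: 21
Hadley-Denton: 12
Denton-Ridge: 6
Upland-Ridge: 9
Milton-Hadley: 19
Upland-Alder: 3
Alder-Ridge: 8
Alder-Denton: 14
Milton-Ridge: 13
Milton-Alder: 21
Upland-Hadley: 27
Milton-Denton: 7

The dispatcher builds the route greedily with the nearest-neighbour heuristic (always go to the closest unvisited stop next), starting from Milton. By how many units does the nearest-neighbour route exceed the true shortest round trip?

Excess over optimum: 3.

Milton: Denton=7, Ridge=13, Hadley=19, Alder=21, Upland=22, Maris=25 ⇒ Denton
Denton: Ridge=6, Hadley=12, Alder=14, Upland=15, Maris=21 ⇒ Ridge
Ridge: Alder=8, Upland=9, Maris=15, Hadley=18 ⇒ Alder
Alder: Upland=3, Maris=23, Hadley=26 ⇒ Upland
Upland: Maris=24, Hadley=27 ⇒ Maris
Maris: Hadley=33 ⇒ Hadley
NN route Milton → Denton → Ridge → Alder → Upland → Maris → Hadley → Milton costs 100.
Optimal: Milton → Maris → Upland → Alder → Ridge → Hadley → Denton → Milton costs 97 (by enumerating all 360 distinct tours).
Excess = 100 − 97 = 3.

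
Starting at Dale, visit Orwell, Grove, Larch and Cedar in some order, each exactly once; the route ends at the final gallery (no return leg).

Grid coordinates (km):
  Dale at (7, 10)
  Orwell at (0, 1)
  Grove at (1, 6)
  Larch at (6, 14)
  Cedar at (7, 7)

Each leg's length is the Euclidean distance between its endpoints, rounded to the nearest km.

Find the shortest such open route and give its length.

Minimum one-way distance = 22 km.

There are 4! = 24 possible orderings.
Dale→Orwell→Grove→Larch→Cedar: 11+5+9+7 = 32
Dale→Orwell→Grove→Cedar→Larch: 11+5+6+7 = 29
Dale→Orwell→Larch→Grove→Cedar: 11+14+9+6 = 40
Dale→Orwell→Larch→Cedar→Grove: 11+14+7+6 = 38
Dale→Orwell→Cedar→Grove→Larch: 11+9+6+9 = 35
Dale→Orwell→Cedar→Larch→Grove: 11+9+7+9 = 36
Dale→Grove→Orwell→Larch→Cedar: 7+5+14+7 = 33
Dale→Grove→Orwell→Cedar→Larch: 7+5+9+7 = 28
Dale→Grove→Larch→Orwell→Cedar: 7+9+14+9 = 39
Dale→Grove→Larch→Cedar→Orwell: 7+9+7+9 = 32
Dale→Grove→Cedar→Orwell→Larch: 7+6+9+14 = 36
Dale→Grove→Cedar→Larch→Orwell: 7+6+7+14 = 34
Dale→Larch→Orwell→Grove→Cedar: 4+14+5+6 = 29
Dale→Larch→Orwell→Cedar→Grove: 4+14+9+6 = 33
… (10 more)
Dale→Larch→Cedar→Grove→Orwell: 4+7+6+5 = 22  ← best
The minimum is 22.
One shortest path: Dale → Larch → Cedar → Grove → Orwell.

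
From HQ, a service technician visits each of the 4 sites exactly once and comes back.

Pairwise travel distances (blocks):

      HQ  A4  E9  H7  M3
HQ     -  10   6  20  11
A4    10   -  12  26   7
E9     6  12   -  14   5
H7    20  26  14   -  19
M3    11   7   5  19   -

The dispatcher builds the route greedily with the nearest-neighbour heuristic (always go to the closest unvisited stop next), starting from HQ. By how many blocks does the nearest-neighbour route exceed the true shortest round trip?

HQ: E9=6, A4=10, M3=11, H7=20 ⇒ E9
E9: M3=5, A4=12, H7=14 ⇒ M3
M3: A4=7, H7=19 ⇒ A4
A4: H7=26 ⇒ H7
NN route HQ → E9 → M3 → A4 → H7 → HQ costs 64.
Optimal: HQ → A4 → M3 → E9 → H7 → HQ costs 56 (by enumerating all 12 distinct tours).
Excess = 64 − 56 = 8.

Excess over optimum: 8 blocks.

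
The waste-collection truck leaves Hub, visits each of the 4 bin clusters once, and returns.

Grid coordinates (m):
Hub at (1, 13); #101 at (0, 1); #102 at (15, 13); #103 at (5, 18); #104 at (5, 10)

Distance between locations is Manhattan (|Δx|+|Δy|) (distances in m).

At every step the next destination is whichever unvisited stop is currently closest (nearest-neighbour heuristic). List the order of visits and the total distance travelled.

At Hub the remaining stops are #104 7, #103 9, #101 13, #102 14; go to #104.
At #104 the remaining stops are #103 8, #102 13, #101 14; go to #103.
At #103 the remaining stops are #102 15, #101 22; go to #102.
At #102 the remaining stops are #101 27; go to #101.
Return #101→Hub: 13.
Total = 7 + 8 + 15 + 27 + 13 = 70.

Nearest-neighbour total = 70 m; route Hub → #104 → #103 → #102 → #101 → Hub.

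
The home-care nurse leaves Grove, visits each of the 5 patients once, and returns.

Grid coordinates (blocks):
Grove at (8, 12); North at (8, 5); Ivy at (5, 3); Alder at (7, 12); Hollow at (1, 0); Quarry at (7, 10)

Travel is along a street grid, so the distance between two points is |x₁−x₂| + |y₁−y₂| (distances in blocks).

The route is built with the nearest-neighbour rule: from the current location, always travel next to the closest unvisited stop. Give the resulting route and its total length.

Nearest-neighbour total = 40 blocks; route Grove → Alder → Quarry → North → Ivy → Hollow → Grove.

At Grove the remaining stops are Alder 1, Quarry 3, North 7, Ivy 12, Hollow 19; go to Alder.
At Alder the remaining stops are Quarry 2, North 8, Ivy 11, Hollow 18; go to Quarry.
At Quarry the remaining stops are North 6, Ivy 9, Hollow 16; go to North.
At North the remaining stops are Ivy 5, Hollow 12; go to Ivy.
At Ivy the remaining stops are Hollow 7; go to Hollow.
Return Hollow→Grove: 19.
Total = 1 + 2 + 6 + 5 + 7 + 19 = 40.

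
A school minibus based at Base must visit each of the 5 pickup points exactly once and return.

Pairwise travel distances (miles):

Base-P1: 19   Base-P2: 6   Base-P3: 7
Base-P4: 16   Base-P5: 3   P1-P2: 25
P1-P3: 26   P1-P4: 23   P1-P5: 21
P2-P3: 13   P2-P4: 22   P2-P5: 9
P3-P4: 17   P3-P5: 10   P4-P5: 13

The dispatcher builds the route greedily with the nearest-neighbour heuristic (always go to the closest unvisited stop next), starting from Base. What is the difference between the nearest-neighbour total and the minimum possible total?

Base: P5=3, P2=6, P3=7, P4=16, P1=19 ⇒ P5
P5: P2=9, P3=10, P4=13, P1=21 ⇒ P2
P2: P3=13, P4=22, P1=25 ⇒ P3
P3: P4=17, P1=26 ⇒ P4
P4: P1=23 ⇒ P1
NN route Base → P5 → P2 → P3 → P4 → P1 → Base costs 84.
Optimal: Base → P2 → P3 → P4 → P1 → P5 → Base costs 83 (by enumerating all 60 distinct tours).
Excess = 84 − 83 = 1.

1 miles longer than the optimal tour.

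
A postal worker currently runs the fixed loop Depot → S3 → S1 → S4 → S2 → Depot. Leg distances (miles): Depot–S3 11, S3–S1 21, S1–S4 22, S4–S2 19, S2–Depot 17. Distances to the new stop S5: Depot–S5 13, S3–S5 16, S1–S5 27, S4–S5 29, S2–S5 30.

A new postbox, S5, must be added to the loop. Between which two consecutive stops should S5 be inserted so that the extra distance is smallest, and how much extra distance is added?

Adding 18 miles by placing S5 on the Depot–S3 leg.

Insertion cost between consecutive stops i–j is d(i,S5) + d(S5,j) − d(i,j):
  between Depot and S3: 13 + 16 − 11 = 18
  between S3 and S1: 16 + 27 − 21 = 22
  between S1 and S4: 27 + 29 − 22 = 34
  between S4 and S2: 29 + 30 − 19 = 40
  between S2 and Depot: 30 + 13 − 17 = 26
Cheapest insertion is between Depot and S3, adding 18.
New total = 90 + 18 = 108.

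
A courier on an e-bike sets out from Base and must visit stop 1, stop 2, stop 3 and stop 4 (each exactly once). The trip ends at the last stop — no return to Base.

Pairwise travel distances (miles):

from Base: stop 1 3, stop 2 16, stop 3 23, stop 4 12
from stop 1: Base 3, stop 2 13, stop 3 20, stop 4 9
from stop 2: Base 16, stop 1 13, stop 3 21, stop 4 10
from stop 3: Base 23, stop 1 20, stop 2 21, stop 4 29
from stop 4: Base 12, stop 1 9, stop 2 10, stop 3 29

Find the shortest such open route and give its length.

Shortest open route: 43 miles.

There are 4! = 24 possible orderings.
Base - stop 1 - stop 2 - stop 3 - stop 4: 3+13+21+29 = 66
Base - stop 1 - stop 2 - stop 4 - stop 3: 3+13+10+29 = 55
Base - stop 1 - stop 3 - stop 2 - stop 4: 3+20+21+10 = 54
Base - stop 1 - stop 3 - stop 4 - stop 2: 3+20+29+10 = 62
Base - stop 1 - stop 4 - stop 2 - stop 3: 3+9+10+21 = 43
Base - stop 1 - stop 4 - stop 3 - stop 2: 3+9+29+21 = 62
Base - stop 2 - stop 1 - stop 3 - stop 4: 16+13+20+29 = 78
Base - stop 2 - stop 1 - stop 4 - stop 3: 16+13+9+29 = 67
Base - stop 2 - stop 3 - stop 1 - stop 4: 16+21+20+9 = 66
Base - stop 2 - stop 3 - stop 4 - stop 1: 16+21+29+9 = 75
Base - stop 2 - stop 4 - stop 1 - stop 3: 16+10+9+20 = 55
Base - stop 2 - stop 4 - stop 3 - stop 1: 16+10+29+20 = 75
Base - stop 3 - stop 1 - stop 2 - stop 4: 23+20+13+10 = 66
Base - stop 3 - stop 1 - stop 4 - stop 2: 23+20+9+10 = 62
… (10 more)
The minimum is 43.
One shortest path: Base → stop 1 → stop 4 → stop 2 → stop 3.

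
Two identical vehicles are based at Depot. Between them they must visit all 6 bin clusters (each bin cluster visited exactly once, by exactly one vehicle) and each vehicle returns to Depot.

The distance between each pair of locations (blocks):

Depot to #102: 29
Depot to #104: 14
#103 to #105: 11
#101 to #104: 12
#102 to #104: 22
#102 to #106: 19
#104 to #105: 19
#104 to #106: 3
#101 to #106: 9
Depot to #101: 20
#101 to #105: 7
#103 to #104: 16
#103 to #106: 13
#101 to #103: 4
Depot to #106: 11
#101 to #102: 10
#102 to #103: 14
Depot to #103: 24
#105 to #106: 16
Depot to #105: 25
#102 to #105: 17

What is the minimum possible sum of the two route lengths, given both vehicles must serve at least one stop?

There are 2^5 − 1 = 31 ways to divide the 6 stops into two non-empty groups. For each, the best each vehicle can do is its own shortest tour through its group:
  {#101} + {#102, #103, #104, #105, #106}: 40 + 86 = 126
  {#102} + {#101, #103, #104, #105, #106}: 58 + 66 = 124
  {#101, #102} + {#103, #104, #105, #106}: 59 + 66 = 125
  {#103} + {#101, #102, #104, #105, #106}: 48 + 78 = 126
  {#101, #103} + {#102, #104, #105, #106}: 48 + 78 = 126
  {#102, #103} + {#101, #104, #105, #106}: 67 + 58 = 125
  … (31 splits in total)
  {#101, #102, #103, #105} + {#104, #106}: 79 + 28 = 107  ← best
Best: vehicle 1 Depot → #102 → #101 → #103 → #105 → Depot = 79; vehicle 2 Depot → #104 → #106 → Depot = 28; combined 107.

107 blocks — the smallest possible combined total.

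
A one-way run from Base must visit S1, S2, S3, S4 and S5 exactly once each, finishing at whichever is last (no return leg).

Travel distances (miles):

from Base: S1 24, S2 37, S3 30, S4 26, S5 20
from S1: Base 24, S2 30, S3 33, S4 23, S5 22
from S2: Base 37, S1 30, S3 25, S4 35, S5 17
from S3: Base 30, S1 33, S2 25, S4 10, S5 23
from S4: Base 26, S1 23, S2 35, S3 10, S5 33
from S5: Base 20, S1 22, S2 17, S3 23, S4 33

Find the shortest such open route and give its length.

There are 5! = 120 possible orderings.
Base - S1 - S2 - S3 - S4 - S5: 24+30+25+10+33 = 122
Base - S1 - S2 - S3 - S5 - S4: 24+30+25+23+33 = 135
Base - S1 - S2 - S4 - S3 - S5: 24+30+35+10+23 = 122
Base - S1 - S2 - S4 - S5 - S3: 24+30+35+33+23 = 145
Base - S1 - S2 - S5 - S3 - S4: 24+30+17+23+10 = 104
Base - S1 - S2 - S5 - S4 - S3: 24+30+17+33+10 = 114
Base - S1 - S3 - S2 - S4 - S5: 24+33+25+35+33 = 150
Base - S1 - S3 - S2 - S5 - S4: 24+33+25+17+33 = 132
Base - S1 - S3 - S4 - S2 - S5: 24+33+10+35+17 = 119
Base - S1 - S3 - S4 - S5 - S2: 24+33+10+33+17 = 117
Base - S1 - S3 - S5 - S2 - S4: 24+33+23+17+35 = 132
Base - S1 - S3 - S5 - S4 - S2: 24+33+23+33+35 = 148
Base - S1 - S4 - S2 - S3 - S5: 24+23+35+25+23 = 130
Base - S1 - S4 - S2 - S5 - S3: 24+23+35+17+23 = 122
… (106 more)
Base - S5 - S2 - S3 - S4 - S1: 20+17+25+10+23 = 95  ← best
The minimum is 95.
One shortest path: Base → S5 → S2 → S3 → S4 → S1.

Minimum one-way distance = 95 miles.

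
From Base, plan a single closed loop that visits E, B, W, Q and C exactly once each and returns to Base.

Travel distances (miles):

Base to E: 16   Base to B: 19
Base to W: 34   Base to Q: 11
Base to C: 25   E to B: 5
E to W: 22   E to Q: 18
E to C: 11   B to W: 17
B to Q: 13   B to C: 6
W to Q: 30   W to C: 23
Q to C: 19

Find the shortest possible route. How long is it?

91 miles — the shortest possible round trip.

With 5 stops there are 5!/2 = 60 distinct round trips (a route and its reverse cost the same).
Base→E→B→W→Q→C→Base: 16+5+17+30+19+25 = 112
Base→E→B→W→C→Q→Base: 16+5+17+23+19+11 = 91
Base→E→B→Q→W→C→Base: 16+5+13+30+23+25 = 112
Base→E→B→Q→C→W→Base: 16+5+13+19+23+34 = 110
Base→E→B→C→W→Q→Base: 16+5+6+23+30+11 = 91
Base→E→B→C→Q→W→Base: 16+5+6+19+30+34 = 110
Base→E→W→B→Q→C→Base: 16+22+17+13+19+25 = 112
Base→E→W→B→C→Q→Base: 16+22+17+6+19+11 = 91
Base→E→W→Q→B→C→Base: 16+22+30+13+6+25 = 112
Base→E→W→Q→C→B→Base: 16+22+30+19+6+19 = 112
Base→E→W→C→B→Q→Base: 16+22+23+6+13+11 = 91
Base→E→W→C→Q→B→Base: 16+22+23+19+13+19 = 112
Base→E→Q→B→W→C→Base: 16+18+13+17+23+25 = 112
Base→E→Q→B→C→W→Base: 16+18+13+6+23+34 = 110
… (46 more)
The minimum is 91.
One optimal route: Base → E → B → W → C → Q → Base (or its reverse).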